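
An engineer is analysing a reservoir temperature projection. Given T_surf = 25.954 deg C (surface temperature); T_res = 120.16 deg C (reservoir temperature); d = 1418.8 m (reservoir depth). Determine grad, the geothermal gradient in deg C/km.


grad = (T_res - T_surf) / d * 1000
grad = (120.16 - 25.954) / 1418.8 * 1000
grad = 66.398 deg C/km


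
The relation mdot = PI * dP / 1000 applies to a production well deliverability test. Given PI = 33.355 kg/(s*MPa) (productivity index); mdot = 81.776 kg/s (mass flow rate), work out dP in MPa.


dP = mdot * 1000 / PI
dP = 81.776 * 1000 / 33.355
dP = 2451.686 kPa
Convert: 2451.686 kPa * 0.001 = 2.4517 MPa
dP = 2.4517 MPa


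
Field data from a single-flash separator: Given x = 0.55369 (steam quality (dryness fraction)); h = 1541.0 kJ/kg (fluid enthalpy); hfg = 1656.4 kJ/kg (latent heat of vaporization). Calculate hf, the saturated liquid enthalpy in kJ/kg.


hf = h - x * hfg
hf = 1541.0 - 0.55369 * 1656.4
hf = 623.87 kJ/kg


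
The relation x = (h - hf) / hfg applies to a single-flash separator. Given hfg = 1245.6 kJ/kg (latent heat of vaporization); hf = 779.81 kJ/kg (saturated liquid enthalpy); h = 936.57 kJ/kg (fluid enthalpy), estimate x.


x = (h - hf) / hfg
x = (936.57 - 779.81) / 1245.6
x = 0.12585


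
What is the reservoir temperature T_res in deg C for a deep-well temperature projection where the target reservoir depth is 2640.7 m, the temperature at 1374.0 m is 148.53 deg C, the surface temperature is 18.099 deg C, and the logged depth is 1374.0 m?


Step 1: grad = (T_d1 - T_surf)/d1 * 1000 = (148.53 - 18.099)/1374.0 * 1000 = 94.92795 deg C/km
Step 2: T_res = T_surf + grad*d2/1000 = 18.099 + 94.92795*2640.7/1000 = 268.78 deg C
T_res = 268.78 deg C


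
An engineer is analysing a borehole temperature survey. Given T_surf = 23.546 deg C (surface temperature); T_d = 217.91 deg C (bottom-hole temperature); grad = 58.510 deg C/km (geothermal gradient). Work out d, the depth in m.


d = (T_d - T_surf) / grad * 1000
d = (217.91 - 23.546) / 58.510 * 1000
d = 3321.9 m


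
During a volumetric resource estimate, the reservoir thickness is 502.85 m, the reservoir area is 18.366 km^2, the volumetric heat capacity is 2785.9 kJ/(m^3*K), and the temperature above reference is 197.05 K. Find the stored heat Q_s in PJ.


Step 1: Vr = A*1e6*hr = 18.366*1e6*502.85 = 9.235343e+09 m^3
Step 2: Q_s = Vr*rhoc*dT/1e12 = 9.235343e+09*2785.9*197.05/1e12 = 5069.8 PJ
Q_s = 5069.8 PJ


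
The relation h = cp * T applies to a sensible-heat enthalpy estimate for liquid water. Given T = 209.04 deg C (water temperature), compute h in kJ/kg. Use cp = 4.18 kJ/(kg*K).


h = cp * T
h = 4.18 * 209.04
h = 873.79 kJ/kg


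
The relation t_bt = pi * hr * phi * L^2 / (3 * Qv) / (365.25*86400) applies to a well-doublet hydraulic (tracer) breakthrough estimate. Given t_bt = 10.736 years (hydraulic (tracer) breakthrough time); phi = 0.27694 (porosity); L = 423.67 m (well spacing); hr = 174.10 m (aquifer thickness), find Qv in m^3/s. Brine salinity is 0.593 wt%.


Qv = pi*hr*phi*L^2 / (3*t_bt*365.25*86400)
Qv = pi*174.10*0.27694*423.67^2 / (3*10.736*365.25*86400)
Qv = 0.026750 m^3/s


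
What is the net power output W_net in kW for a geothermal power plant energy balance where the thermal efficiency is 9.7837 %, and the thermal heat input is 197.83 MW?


W_net = eta / 100 * Q_in
W_net = 9.7837 / 100 * 197.83
W_net = 19.35509 MW
Convert: 19.35509 MW * 1000.0 = 19355 kW
W_net = 19355 kW


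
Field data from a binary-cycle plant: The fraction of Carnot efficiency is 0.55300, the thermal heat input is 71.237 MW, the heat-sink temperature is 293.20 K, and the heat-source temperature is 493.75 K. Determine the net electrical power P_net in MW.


Step 1: eta = (1 - Tc/Th)*f = (1 - 293.2/493.75)*0.553 = 0.2246160
Step 2: P_net = eta * Q_in = 0.2246160 * 71.237 = 16.001 MW
P_net = 16.001 MW


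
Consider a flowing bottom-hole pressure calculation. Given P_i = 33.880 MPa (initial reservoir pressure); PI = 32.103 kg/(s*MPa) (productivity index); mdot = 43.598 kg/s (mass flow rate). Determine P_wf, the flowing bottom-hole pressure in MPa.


P_wf = P_i - mdot / PI
P_wf = 33.880 - 43.598 / 32.103
P_wf = 32.522 MPa


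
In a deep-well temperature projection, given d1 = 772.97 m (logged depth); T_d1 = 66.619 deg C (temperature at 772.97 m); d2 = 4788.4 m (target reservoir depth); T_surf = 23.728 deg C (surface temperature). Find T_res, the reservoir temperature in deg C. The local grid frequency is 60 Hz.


Step 1: grad = (T_d1 - T_surf)/d1 * 1000 = (66.619 - 23.728)/772.97 * 1000 = 55.48857 deg C/km
Step 2: T_res = T_surf + grad*d2/1000 = 23.728 + 55.48857*4788.4/1000 = 289.43 deg C
T_res = 289.43 deg C


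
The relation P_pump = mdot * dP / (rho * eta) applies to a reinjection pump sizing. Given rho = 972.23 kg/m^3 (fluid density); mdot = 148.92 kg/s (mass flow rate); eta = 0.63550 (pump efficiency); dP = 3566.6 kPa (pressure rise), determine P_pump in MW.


P_pump = mdot * dP / (rho * eta)
P_pump = 148.92 * 3566.6 / (972.23 * 0.63550)
P_pump = 859.6524 kW
Convert: 859.6524 kW * 0.001 = 0.85965 MW
P_pump = 0.85965 MW


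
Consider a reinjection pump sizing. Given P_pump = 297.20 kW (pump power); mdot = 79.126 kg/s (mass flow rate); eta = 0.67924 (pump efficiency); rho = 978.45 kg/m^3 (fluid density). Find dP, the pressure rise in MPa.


dP = P_pump * rho * eta / mdot
dP = 297.20 * 978.45 * 0.67924 / 79.126
dP = 2496.270 kPa
Convert: 2496.270 kPa * 0.001 = 2.4963 MPa
dP = 2.4963 MPa


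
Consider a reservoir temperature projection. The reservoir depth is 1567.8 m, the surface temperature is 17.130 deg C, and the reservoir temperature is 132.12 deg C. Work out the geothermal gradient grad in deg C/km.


grad = (T_res - T_surf) / d * 1000
grad = (132.12 - 17.130) / 1567.8 * 1000
grad = 73.345 deg C/km


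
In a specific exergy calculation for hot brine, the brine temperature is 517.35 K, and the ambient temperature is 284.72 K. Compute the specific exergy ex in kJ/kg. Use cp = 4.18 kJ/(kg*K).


ex = cp * ((T_b - T_0) - T_0 * ln(T_b/T_0))
ex = 4.18 * ((517.35 - 284.72) - 284.72 * ln(517.35/284.72))
ex = 261.63 kJ/kg


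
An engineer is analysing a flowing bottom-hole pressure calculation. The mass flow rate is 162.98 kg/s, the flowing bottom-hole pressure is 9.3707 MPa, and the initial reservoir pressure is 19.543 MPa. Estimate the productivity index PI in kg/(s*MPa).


PI = mdot / (P_i - P_wf)
PI = 162.98 / (19.543 - 9.3707)
PI = 16.022 kg/(s*MPa)


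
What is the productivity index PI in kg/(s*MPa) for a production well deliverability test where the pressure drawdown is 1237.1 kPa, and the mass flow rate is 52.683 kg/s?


PI = mdot * 1000 / dP
PI = 52.683 * 1000 / 1237.1
PI = 42.586 kg/(s*MPa)


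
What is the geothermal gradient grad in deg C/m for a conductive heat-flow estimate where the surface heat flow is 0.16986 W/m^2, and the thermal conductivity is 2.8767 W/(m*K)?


grad = q * 1000 / k
grad = 0.16986 * 1000 / 2.8767
grad = 59.04682 deg C/km
Convert: 59.04682 deg C/km * 0.001 = 0.059047 deg C/m
grad = 0.059047 deg C/m


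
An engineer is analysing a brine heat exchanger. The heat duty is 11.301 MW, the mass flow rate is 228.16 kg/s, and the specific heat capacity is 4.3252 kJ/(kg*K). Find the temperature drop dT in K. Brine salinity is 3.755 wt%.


dT = Q * 1000 / (mdot * cp)
dT = 11.301 * 1000 / (228.16 * 4.3252)
dT = 11.452 K


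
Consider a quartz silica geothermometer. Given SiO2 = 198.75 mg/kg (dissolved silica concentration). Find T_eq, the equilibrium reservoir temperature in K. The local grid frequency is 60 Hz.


T_eq = 1309 / (5.19 - log10(SiO2)) - 273.15
T_eq = 1309 / (5.19 - log10(198.75)) - 273.15
T_eq = 179.5260 deg C
Convert to K: 179.5260 + 273.15 = 452.68 K
T_eq = 452.68 K


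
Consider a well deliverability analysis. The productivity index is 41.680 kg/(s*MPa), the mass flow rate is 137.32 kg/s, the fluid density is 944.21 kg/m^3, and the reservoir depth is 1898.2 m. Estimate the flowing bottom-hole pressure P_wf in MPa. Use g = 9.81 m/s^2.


Step 1: P_i = rho*g*h/1e6 = 944.21*9.81*1898.2/1e6 = 17.58246 MPa
Step 2: P_wf = P_i - mdot/PI = 17.58246 - 137.32/41.68 = 14.288 MPa
P_wf = 14.288 MPa


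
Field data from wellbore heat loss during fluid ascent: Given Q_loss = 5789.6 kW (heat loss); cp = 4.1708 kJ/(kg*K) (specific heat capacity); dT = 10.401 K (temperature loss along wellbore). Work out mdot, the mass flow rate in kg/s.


mdot = Q_loss / (cp * dT)
mdot = 5789.6 / (4.1708 * 10.401)
mdot = 133.46 kg/s


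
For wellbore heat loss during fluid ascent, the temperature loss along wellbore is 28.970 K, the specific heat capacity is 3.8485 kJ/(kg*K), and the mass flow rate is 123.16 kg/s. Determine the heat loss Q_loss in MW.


Q_loss = mdot * cp * dT
Q_loss = 123.16 * 3.8485 * 28.970
Q_loss = 13731.24 kW
Convert: 13731.24 kW * 0.001 = 13.731 MW
Q_loss = 13.731 MW


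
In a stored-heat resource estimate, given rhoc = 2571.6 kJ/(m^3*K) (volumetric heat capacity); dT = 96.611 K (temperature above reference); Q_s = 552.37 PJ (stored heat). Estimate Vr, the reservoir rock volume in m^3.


Vr = Q_s * 1e12 / (rhoc * dT)
Vr = 552.37 * 1e12 / (2571.6 * 96.611)
Vr = 2.2233e+09 m^3


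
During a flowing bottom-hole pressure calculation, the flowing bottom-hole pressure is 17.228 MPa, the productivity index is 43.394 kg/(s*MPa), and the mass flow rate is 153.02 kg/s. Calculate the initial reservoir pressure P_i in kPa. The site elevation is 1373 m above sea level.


P_i = P_wf + mdot / PI
P_i = 17.228 + 153.02 / 43.394
P_i = 20.75429 MPa
Convert: 20.75429 MPa * 1000.0 = 20754 kPa
P_i = 20754 kPa


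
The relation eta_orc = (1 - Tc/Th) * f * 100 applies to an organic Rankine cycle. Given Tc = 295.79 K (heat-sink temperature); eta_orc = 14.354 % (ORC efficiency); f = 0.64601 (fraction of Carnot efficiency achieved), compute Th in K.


Th = Tc / (1 - (eta_orc/100)/f)
Th = 295.79 / (1 - (14.354/100)/0.64601)
Th = 380.29 K


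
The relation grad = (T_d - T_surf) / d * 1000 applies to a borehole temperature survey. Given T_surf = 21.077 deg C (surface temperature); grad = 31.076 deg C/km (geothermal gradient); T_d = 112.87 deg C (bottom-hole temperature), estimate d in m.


d = (T_d - T_surf) / grad * 1000
d = (112.87 - 21.077) / 31.076 * 1000
d = 2953.8 m


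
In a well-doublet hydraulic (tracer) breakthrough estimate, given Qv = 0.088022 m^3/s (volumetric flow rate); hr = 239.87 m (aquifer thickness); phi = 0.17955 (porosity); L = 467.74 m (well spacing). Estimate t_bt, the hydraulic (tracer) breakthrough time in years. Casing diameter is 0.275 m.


t_bt = pi * hr * phi * L^2 / (3 * Qv) / (365.25*86400)
t_bt = pi * 239.87 * 0.17955 * 467.74^2 / (3 * 0.088022) / (365.25*86400)
t_bt = 3.5523 years


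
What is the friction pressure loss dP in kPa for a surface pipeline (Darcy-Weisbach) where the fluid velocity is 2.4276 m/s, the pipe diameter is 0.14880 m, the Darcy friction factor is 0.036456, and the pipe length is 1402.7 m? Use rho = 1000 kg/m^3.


dP = f * (L/D) * (rho*vel^2/2) / 1000
dP = 0.036456 * (1402.7/0.14880) * (1000*2.4276^2/2) / 1000
dP = 1012.6 kPa


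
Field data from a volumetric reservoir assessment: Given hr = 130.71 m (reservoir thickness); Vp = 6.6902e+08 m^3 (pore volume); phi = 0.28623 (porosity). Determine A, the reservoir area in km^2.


A = Vp / (1e6 * hr * phi)
A = 6.6902e+08 / (1e6 * 130.71 * 0.28623)
A = 17.882 km^2


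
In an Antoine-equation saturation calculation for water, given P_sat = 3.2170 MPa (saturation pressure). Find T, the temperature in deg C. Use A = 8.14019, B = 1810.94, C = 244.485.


T = B / (A - log10(P_sat * 760 / 0.101325)) - C
T = 1810.94 / (8.14019 - log10(3.2170 * 760 / 0.101325)) - 244.485
T = 237.45 deg C


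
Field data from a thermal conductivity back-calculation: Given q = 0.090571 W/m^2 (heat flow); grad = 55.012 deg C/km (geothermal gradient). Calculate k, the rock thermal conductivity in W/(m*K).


k = q / (grad / 1000)
k = 0.090571 / (55.012 / 1000)
k = 1.6464 W/(m*K)


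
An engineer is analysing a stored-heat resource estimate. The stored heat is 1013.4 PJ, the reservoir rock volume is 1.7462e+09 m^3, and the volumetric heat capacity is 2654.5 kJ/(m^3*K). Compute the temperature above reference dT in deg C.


dT = Q_s * 1e12 / (Vr * rhoc)
dT = 1013.4 * 1e12 / (1.7462e+09 * 2654.5)
dT = 218.6272 K
Convert (temperature difference, 1 K = 1 deg C): 218.6272 K = 218.6272 deg C
dT = 218.63 deg C


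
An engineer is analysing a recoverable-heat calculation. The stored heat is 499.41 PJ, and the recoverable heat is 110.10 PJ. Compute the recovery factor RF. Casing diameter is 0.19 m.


RF = Q_rec / Q_s
RF = 110.10 / 499.41
RF = 0.22046


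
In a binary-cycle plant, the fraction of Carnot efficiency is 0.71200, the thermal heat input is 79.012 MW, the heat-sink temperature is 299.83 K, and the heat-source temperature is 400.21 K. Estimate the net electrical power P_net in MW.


Step 1: eta = (1 - Tc/Th)*f = (1 - 299.83/400.21)*0.712 = 0.1785826
Step 2: P_net = eta * Q_in = 0.1785826 * 79.012 = 14.110 MW
P_net = 14.110 MW


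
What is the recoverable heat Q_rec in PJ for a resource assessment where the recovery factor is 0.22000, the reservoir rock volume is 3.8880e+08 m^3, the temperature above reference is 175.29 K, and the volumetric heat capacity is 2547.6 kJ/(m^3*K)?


Step 1: Q_s = Vr*rhoc*dT/1e12 = 3.8880e+08*2547.6*175.29/1e12 = 173.6260 PJ
Step 2: Q_rec = Q_s * RF = 173.6260 * 0.22 = 38.198 PJ
Q_rec = 38.198 PJ


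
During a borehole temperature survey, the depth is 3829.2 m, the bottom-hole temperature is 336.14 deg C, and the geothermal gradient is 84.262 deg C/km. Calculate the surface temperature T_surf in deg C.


T_surf = T_d - grad * d / 1000
T_surf = 336.14 - 84.262 * 3829.2 / 1000
T_surf = 13.484 deg C


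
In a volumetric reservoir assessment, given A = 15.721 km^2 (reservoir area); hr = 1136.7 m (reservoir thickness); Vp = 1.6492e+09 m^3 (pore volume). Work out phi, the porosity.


phi = Vp / (A * 1e6 * hr)
phi = 1.6492e+09 / (15.721 * 1e6 * 1136.7)
phi = 0.092288


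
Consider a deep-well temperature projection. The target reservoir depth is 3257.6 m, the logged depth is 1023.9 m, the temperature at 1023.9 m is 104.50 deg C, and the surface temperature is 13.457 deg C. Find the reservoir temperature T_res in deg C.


Step 1: grad = (T_d1 - T_surf)/d1 * 1000 = (104.5 - 13.457)/1023.9 * 1000 = 88.91786 deg C/km
Step 2: T_res = T_surf + grad*d2/1000 = 13.457 + 88.91786*3257.6/1000 = 303.12 deg C
T_res = 303.12 deg C


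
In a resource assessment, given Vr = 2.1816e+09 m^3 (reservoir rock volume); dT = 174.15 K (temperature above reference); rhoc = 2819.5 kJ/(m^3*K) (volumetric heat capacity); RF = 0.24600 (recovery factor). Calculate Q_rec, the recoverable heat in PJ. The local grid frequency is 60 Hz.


Step 1: Q_s = Vr*rhoc*dT/1e12 = 2.1816e+09*2819.5*174.15/1e12 = 1071.200 PJ
Step 2: Q_rec = Q_s * RF = 1071.200 * 0.246 = 263.52 PJ
Q_rec = 263.52 PJ


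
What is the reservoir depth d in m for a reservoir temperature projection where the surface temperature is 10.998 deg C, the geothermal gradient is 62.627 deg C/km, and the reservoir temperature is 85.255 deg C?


d = (T_res - T_surf) / grad * 1000
d = (85.255 - 10.998) / 62.627 * 1000
d = 1185.7 m


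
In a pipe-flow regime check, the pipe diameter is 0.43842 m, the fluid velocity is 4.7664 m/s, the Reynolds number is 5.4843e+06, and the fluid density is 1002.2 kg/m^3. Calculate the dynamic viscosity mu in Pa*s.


mu = rho * vel * D / Re
mu = 1002.2 * 4.7664 * 0.43842 / 5.4843e+06
mu = 0.00038187 Pa*s


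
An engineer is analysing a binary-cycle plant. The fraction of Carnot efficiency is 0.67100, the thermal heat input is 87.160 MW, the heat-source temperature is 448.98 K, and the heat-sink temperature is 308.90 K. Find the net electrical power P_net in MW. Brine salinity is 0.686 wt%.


Step 1: eta = (1 - Tc/Th)*f = (1 - 308.9/448.98)*0.671 = 0.2093494
Step 2: P_net = eta * Q_in = 0.2093494 * 87.16 = 18.247 MW
P_net = 18.247 MW


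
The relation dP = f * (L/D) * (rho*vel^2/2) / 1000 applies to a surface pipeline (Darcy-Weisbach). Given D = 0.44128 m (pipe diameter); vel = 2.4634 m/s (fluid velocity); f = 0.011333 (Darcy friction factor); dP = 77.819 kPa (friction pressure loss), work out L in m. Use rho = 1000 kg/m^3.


L = dP*1000*D / (f*rho*vel^2/2)
L = 77.819*1000*0.44128 / (0.011333*1000*2.4634^2/2)
L = 998.65 m


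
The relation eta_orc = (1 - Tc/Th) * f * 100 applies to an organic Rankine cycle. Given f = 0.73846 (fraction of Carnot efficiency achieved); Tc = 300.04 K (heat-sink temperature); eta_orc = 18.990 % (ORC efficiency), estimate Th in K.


Th = Tc / (1 - (eta_orc/100)/f)
Th = 300.04 / (1 - (18.990/100)/0.73846)
Th = 403.91 K


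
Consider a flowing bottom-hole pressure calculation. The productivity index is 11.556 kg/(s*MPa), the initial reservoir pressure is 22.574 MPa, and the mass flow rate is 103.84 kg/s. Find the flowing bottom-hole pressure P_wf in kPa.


P_wf = P_i - mdot / PI
P_wf = 22.574 - 103.84 / 11.556
P_wf = 13.58819 MPa
Convert: 13.58819 MPa * 1000.0 = 13588 kPa
P_wf = 13588 kPa


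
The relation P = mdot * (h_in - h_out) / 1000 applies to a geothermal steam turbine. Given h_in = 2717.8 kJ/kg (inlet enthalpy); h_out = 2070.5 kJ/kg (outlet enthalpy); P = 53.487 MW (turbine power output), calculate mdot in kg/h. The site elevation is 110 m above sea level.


mdot = P * 1000 / (h_in - h_out)
mdot = 53.487 * 1000 / (2717.8 - 2070.5)
mdot = 82.63093 kg/s
Convert: 82.63093 kg/s * 3600.0 = 2.9747e+05 kg/h
mdot = 2.9747e+05 kg/h


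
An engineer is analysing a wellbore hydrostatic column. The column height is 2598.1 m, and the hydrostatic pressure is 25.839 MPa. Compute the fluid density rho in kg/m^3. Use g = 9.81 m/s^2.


rho = P * 1e6 / (g * h)
rho = 25.839 * 1e6 / (9.81 * 2598.1)
rho = 1013.8 kg/m^3


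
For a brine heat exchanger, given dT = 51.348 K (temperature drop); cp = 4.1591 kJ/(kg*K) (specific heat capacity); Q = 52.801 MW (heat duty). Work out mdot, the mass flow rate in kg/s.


mdot = Q * 1000 / (cp * dT)
mdot = 52.801 * 1000 / (4.1591 * 51.348)
mdot = 247.24 kg/s


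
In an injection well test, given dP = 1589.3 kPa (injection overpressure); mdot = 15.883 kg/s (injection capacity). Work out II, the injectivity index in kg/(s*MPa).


II = mdot * 1000 / dP
II = 15.883 * 1000 / 1589.3
II = 9.9937 kg/(s*MPa)


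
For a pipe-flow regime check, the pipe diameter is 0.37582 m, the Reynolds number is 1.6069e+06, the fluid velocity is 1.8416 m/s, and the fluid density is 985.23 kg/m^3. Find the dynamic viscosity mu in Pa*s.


mu = rho * vel * D / Re
mu = 985.23 * 1.8416 * 0.37582 / 1.6069e+06
mu = 0.00042435 Pa*s


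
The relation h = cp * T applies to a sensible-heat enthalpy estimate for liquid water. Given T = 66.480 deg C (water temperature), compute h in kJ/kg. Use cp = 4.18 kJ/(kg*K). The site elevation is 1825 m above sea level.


h = cp * T
h = 4.18 * 66.480
h = 277.89 kJ/kg


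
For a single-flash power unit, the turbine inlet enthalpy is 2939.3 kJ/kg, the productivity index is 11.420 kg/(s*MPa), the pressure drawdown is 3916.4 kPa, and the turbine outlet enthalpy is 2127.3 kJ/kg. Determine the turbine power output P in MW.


Step 1: mdot = PI * dP / 1000 = 11.42 * 3916.4 / 1000 = 44.72529 kg/s
Step 2: P = mdot*(h_in - h_out)/1000 = 44.72529*(2939.3 - 2127.3)/1000 = 36.317 MW
P = 36.317 MW


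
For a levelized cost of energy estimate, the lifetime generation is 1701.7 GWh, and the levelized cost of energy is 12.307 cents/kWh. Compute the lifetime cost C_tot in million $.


C_tot = LCOE / 100 * E_tot
C_tot = 12.307 / 100 * 1701.7
C_tot = 209.43 million $


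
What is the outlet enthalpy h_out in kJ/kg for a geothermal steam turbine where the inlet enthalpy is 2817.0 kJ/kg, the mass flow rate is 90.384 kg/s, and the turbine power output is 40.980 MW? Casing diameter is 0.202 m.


h_out = h_in - P * 1000 / mdot
h_out = 2817.0 - 40.980 * 1000 / 90.384
h_out = 2363.6 kJ/kg


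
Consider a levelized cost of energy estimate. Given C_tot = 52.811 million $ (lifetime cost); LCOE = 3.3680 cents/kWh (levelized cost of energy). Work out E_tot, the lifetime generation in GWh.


E_tot = C_tot / LCOE * 100
E_tot = 52.811 / 3.3680 * 100
E_tot = 1568.0 GWh


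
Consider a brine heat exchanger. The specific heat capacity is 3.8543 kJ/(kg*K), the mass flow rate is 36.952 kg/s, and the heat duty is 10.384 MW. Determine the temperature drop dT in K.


dT = Q * 1000 / (mdot * cp)
dT = 10.384 * 1000 / (36.952 * 3.8543)
dT = 72.909 K


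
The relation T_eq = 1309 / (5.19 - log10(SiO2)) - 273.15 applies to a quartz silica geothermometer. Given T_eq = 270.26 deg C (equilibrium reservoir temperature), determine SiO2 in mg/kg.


SiO2 = 10^(5.19 - 1309/(T_eq + 273.15))
SiO2 = 10^(5.19 - 1309/(270.26 + 273.15))
SiO2 = 604.14 mg/kg


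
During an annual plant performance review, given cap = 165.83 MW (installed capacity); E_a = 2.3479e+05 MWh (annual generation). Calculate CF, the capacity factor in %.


CF = E_a / (cap * 8760) * 100
CF = 2.3479e+05 / (165.83 * 8760) * 100
CF = 16.163 %


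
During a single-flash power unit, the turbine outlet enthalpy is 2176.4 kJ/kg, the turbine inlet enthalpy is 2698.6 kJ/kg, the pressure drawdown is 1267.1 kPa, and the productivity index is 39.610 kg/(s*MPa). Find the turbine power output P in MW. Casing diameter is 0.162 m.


Step 1: mdot = PI * dP / 1000 = 39.61 * 1267.1 / 1000 = 50.18983 kg/s
Step 2: P = mdot*(h_in - h_out)/1000 = 50.18983*(2698.6 - 2176.4)/1000 = 26.209 MW
P = 26.209 MW


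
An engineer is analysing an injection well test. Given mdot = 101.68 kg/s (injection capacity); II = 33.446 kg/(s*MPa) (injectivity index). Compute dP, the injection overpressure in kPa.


dP = mdot * 1000 / II
dP = 101.68 * 1000 / 33.446
dP = 3040.1 kPa


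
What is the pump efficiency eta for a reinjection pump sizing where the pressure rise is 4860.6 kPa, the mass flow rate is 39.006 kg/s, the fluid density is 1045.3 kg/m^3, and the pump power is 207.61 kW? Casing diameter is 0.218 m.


eta = mdot * dP / (rho * P_pump)
eta = 39.006 * 4860.6 / (1045.3 * 207.61)
eta = 0.87364


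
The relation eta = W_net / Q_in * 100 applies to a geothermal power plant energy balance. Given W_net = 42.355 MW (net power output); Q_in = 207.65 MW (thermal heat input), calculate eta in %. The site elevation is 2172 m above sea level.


eta = W_net / Q_in * 100
eta = 42.355 / 207.65 * 100
eta = 20.397 %


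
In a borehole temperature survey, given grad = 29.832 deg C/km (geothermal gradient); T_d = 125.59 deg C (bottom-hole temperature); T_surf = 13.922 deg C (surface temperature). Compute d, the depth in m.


d = (T_d - T_surf) / grad * 1000
d = (125.59 - 13.922) / 29.832 * 1000
d = 3743.2 m


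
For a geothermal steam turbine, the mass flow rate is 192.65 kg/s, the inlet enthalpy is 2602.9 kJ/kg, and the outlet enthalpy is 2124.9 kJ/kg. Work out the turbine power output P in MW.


P = mdot * (h_in - h_out) / 1000
P = 192.65 * (2602.9 - 2124.9) / 1000
P = 92.087 MW


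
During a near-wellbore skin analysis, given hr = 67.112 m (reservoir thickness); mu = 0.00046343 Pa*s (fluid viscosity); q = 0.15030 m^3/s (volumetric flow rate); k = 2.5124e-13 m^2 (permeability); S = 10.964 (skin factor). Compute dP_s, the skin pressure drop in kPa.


dP_s = S * q * mu / (2*pi*k*hr) / 1000
dP_s = 10.964 * 0.15030 * 0.00046343 / (2*pi*2.5124e-13*67.112) / 1000
dP_s = 7208.5 kPa


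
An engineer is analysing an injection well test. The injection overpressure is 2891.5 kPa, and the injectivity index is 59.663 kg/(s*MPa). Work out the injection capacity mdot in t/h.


mdot = II * dP / 1000
mdot = 59.663 * 2891.5 / 1000
mdot = 172.5156 kg/s
Convert: 172.5156 kg/s * 3.6 = 621.06 t/h
mdot = 621.06 t/h


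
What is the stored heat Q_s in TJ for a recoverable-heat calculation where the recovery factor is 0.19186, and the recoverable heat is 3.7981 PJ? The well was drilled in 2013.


Q_s = Q_rec / RF
Q_s = 3.7981 / 0.19186
Q_s = 19.79621 PJ
Convert: 19.79621 PJ * 1000.0 = 19796 TJ
Q_s = 19796 TJ


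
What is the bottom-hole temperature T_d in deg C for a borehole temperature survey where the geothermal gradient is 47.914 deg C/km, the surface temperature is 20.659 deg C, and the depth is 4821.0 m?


T_d = T_surf + grad * d / 1000
T_d = 20.659 + 47.914 * 4821.0 / 1000
T_d = 251.65 deg C


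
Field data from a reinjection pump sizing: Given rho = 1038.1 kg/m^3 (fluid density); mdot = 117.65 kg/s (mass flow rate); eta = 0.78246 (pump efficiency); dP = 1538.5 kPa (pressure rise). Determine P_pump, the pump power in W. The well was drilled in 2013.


P_pump = mdot * dP / (rho * eta)
P_pump = 117.65 * 1538.5 / (1038.1 * 0.78246)
P_pump = 222.8374 kW
Convert: 222.8374 kW * 1000.0 = 2.2284e+05 W
P_pump = 2.2284e+05 W


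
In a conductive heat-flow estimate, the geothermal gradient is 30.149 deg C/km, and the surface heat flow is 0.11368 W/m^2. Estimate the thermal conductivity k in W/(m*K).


k = q * 1000 / grad
k = 0.11368 * 1000 / 30.149
k = 3.7706 W/(m*K)


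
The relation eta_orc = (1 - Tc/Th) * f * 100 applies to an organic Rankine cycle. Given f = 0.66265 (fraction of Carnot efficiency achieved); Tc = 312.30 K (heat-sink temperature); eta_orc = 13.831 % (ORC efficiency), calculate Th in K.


Th = Tc / (1 - (eta_orc/100)/f)
Th = 312.30 / (1 - (13.831/100)/0.66265)
Th = 394.68 K


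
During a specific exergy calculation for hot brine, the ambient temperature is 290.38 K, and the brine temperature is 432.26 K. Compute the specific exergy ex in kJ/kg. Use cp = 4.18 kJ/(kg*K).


ex = cp * ((T_b - T_0) - T_0 * ln(T_b/T_0))
ex = 4.18 * ((432.26 - 290.38) - 290.38 * ln(432.26/290.38))
ex = 110.17 kJ/kg


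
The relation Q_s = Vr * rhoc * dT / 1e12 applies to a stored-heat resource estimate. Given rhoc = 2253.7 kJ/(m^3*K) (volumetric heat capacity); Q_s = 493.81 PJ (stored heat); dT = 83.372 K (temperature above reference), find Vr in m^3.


Vr = Q_s * 1e12 / (rhoc * dT)
Vr = 493.81 * 1e12 / (2253.7 * 83.372)
Vr = 2.6281e+09 m^3


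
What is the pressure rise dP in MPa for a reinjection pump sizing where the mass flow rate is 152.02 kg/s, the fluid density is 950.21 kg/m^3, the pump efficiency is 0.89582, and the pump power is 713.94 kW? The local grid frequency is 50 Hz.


dP = P_pump * rho * eta / mdot
dP = 713.94 * 950.21 * 0.89582 / 152.02
dP = 3997.618 kPa
Convert: 3997.618 kPa * 0.001 = 3.9976 MPa
dP = 3.9976 MPa


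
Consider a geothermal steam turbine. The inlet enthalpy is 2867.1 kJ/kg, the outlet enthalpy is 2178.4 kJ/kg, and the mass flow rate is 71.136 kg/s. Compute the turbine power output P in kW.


P = mdot * (h_in - h_out) / 1000
P = 71.136 * (2867.1 - 2178.4) / 1000
P = 48.99136 MW
Convert: 48.99136 MW * 1000.0 = 48991 kW
P = 48991 kW


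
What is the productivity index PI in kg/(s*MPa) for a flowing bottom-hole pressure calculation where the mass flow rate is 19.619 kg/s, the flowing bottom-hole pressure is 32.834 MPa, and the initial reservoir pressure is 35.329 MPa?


PI = mdot / (P_i - P_wf)
PI = 19.619 / (35.329 - 32.834)
PI = 7.8633 kg/(s*MPa)


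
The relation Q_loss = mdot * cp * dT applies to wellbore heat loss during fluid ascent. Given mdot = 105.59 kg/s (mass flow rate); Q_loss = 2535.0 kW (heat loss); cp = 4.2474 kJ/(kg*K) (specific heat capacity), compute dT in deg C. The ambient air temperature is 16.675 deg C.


dT = Q_loss / (mdot * cp)
dT = 2535.0 / (105.59 * 4.2474)
dT = 5.652389 K
Convert (temperature difference, 1 K = 1 deg C): 5.652389 K = 5.652389 deg C
dT = 5.6524 deg C


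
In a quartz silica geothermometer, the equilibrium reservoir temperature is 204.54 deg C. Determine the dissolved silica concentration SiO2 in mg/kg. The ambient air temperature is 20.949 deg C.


SiO2 = 10^(5.19 - 1309/(T_eq + 273.15))
SiO2 = 10^(5.19 - 1309/(204.54 + 273.15))
SiO2 = 281.66 mg/kg


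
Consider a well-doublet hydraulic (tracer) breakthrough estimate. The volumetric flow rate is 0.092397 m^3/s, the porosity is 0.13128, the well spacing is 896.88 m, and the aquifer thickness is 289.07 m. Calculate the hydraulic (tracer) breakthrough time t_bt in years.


t_bt = pi * hr * phi * L^2 / (3 * Qv) / (365.25*86400)
t_bt = pi * 289.07 * 0.13128 * 896.88^2 / (3 * 0.092397) / (365.25*86400)
t_bt = 10.963 years


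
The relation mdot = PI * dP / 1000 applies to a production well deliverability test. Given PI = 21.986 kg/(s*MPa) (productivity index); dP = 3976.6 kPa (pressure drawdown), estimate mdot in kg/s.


mdot = PI * dP / 1000
mdot = 21.986 * 3976.6 / 1000
mdot = 87.430 kg/s


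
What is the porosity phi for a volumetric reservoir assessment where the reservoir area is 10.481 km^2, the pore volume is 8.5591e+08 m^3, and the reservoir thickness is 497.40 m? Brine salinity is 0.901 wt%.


phi = Vp / (A * 1e6 * hr)
phi = 8.5591e+08 / (10.481 * 1e6 * 497.40)
phi = 0.16418


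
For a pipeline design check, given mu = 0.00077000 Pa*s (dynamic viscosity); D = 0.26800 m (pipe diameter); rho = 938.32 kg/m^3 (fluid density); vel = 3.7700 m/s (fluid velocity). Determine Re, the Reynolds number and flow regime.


Step 1: Re = rho*vel*D/mu = 938.32*3.77*0.268/0.00077 = 1.2312e+06
Step 2: Re = 1.2312e+06 > 4000, so flow is turbulent.
Re = 1.2312e+06 (turbulent)


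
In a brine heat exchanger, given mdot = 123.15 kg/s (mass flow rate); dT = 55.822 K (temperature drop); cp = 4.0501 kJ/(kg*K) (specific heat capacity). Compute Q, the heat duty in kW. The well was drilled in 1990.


Q = mdot * cp * dT / 1000
Q = 123.15 * 4.0501 * 55.822 / 1000
Q = 27.84233 MW
Convert: 27.84233 MW * 1000.0 = 27842 kW
Q = 27842 kW


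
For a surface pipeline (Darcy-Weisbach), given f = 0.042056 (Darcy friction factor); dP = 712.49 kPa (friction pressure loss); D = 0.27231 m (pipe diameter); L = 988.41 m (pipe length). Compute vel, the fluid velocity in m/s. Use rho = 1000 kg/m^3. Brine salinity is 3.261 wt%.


vel = sqrt(dP*1000*2*D / (f*L*rho))
vel = sqrt(712.49*1000*2*0.27231 / (0.042056*988.41*1000))
vel = 3.0553 m/s


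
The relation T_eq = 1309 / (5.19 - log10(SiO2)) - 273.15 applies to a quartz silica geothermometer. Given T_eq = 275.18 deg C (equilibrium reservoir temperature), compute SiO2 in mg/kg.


SiO2 = 10^(5.19 - 1309/(T_eq + 273.15))
SiO2 = 10^(5.19 - 1309/(275.18 + 273.15))
SiO2 = 634.97 mg/kg


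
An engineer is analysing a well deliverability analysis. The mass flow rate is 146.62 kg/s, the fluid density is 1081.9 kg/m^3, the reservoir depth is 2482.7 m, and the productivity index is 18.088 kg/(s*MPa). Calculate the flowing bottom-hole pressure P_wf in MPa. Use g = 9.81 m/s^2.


Step 1: P_i = rho*g*h/1e6 = 1081.9*9.81*2482.7/1e6 = 26.34999 MPa
Step 2: P_wf = P_i - mdot/PI = 26.34999 - 146.62/18.088 = 18.244 MPa
P_wf = 18.244 MPa


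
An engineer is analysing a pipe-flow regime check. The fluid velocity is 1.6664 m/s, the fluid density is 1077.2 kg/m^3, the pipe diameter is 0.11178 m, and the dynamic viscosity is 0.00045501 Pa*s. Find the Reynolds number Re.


Re = rho * vel * D / mu
Re = 1077.2 * 1.6664 * 0.11178 / 0.00045501
Re = 4.4098e+05


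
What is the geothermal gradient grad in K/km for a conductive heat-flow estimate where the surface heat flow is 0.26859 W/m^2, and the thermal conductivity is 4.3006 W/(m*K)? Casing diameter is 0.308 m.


grad = q * 1000 / k
grad = 0.26859 * 1000 / 4.3006
grad = 62.45408 deg C/km
Convert: 62.45408 deg C/km * 1.0 = 62.454 K/km
grad = 62.454 K/km


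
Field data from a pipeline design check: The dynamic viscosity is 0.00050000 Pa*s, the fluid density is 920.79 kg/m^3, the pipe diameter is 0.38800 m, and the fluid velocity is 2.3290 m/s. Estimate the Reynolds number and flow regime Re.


Step 1: Re = rho*vel*D/mu = 920.79*2.329*0.388/0.0005 = 1.6641e+06
Step 2: Re = 1.6641e+06 > 4000, so flow is turbulent.
Re = 1.6641e+06 (turbulent)


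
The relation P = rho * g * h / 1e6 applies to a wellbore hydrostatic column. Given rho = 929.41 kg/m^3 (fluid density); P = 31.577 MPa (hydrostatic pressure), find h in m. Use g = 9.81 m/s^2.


h = P * 1e6 / (g * rho)
h = 31.577 * 1e6 / (9.81 * 929.41)
h = 3463.3 m


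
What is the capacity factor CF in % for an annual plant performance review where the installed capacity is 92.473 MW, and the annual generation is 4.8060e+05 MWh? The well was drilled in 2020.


CF = E_a / (cap * 8760) * 100
CF = 4.8060e+05 / (92.473 * 8760) * 100
CF = 59.329 %


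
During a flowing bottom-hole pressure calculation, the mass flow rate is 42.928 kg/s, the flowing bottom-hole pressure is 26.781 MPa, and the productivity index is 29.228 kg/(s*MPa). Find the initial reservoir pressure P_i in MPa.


P_i = P_wf + mdot / PI
P_i = 26.781 + 42.928 / 29.228
P_i = 28.250 MPa


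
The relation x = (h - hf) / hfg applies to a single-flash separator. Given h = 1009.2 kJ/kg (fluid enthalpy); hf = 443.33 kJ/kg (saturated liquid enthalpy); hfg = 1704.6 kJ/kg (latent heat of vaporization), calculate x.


x = (h - hf) / hfg
x = (1009.2 - 443.33) / 1704.6
x = 0.33197


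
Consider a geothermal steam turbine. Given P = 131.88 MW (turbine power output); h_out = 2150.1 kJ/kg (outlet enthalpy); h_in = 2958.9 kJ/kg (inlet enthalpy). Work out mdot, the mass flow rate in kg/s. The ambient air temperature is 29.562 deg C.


mdot = P * 1000 / (h_in - h_out)
mdot = 131.88 * 1000 / (2958.9 - 2150.1)
mdot = 163.06 kg/s


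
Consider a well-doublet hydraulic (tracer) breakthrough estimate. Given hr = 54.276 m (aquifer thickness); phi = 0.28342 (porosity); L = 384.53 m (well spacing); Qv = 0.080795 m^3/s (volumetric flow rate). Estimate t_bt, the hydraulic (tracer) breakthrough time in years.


t_bt = pi * hr * phi * L^2 / (3 * Qv) / (365.25*86400)
t_bt = pi * 54.276 * 0.28342 * 384.53^2 / (3 * 0.080795) / (365.25*86400)
t_bt = 0.93420 years


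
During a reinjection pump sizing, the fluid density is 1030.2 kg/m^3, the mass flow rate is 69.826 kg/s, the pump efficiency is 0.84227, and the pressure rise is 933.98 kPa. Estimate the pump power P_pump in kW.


P_pump = mdot * dP / (rho * eta)
P_pump = 69.826 * 933.98 / (1030.2 * 0.84227)
P_pump = 75.159 kW


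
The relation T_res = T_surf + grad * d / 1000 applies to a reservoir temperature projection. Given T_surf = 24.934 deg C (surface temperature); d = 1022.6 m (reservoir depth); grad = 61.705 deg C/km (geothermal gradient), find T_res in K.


T_res = T_surf + grad * d / 1000
T_res = 24.934 + 61.705 * 1022.6 / 1000
T_res = 88.03353 deg C
Convert to K: 88.03353 + 273.15 = 361.18 K
T_res = 361.18 K


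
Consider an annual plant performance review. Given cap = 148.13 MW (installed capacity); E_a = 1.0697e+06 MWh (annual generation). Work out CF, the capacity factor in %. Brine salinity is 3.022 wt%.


CF = E_a / (cap * 8760) * 100
CF = 1.0697e+06 / (148.13 * 8760) * 100
CF = 82.436 %


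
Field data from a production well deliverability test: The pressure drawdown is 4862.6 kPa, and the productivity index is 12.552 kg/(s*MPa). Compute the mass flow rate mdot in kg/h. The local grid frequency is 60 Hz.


mdot = PI * dP / 1000
mdot = 12.552 * 4862.6 / 1000
mdot = 61.03536 kg/s
Convert: 61.03536 kg/s * 3600.0 = 2.1973e+05 kg/h
mdot = 2.1973e+05 kg/h


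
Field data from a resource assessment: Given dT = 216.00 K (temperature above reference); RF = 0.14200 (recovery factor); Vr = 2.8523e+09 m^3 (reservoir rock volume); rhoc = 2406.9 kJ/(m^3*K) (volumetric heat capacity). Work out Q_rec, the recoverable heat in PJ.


Step 1: Q_s = Vr*rhoc*dT/1e12 = 2.8523e+09*2406.9*216.0/1e12 = 1482.883 PJ
Step 2: Q_rec = Q_s * RF = 1482.883 * 0.142 = 210.57 PJ
Q_rec = 210.57 PJ


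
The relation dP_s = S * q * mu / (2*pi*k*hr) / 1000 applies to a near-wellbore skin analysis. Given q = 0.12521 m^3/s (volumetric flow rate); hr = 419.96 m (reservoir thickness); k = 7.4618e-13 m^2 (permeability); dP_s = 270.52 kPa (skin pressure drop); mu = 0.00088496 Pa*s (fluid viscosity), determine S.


S = dP_s * 1000 * 2*pi*k*hr / (q*mu)
S = 270.52 * 1000 * 2*pi*7.4618e-13*419.96 / (0.12521*0.00088496)
S = 4.8069


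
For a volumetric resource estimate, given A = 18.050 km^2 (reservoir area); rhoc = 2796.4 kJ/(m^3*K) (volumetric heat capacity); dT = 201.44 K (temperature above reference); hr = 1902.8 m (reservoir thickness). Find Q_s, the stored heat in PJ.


Step 1: Vr = A*1e6*hr = 18.05*1e6*1902.8 = 3.434554e+10 m^3
Step 2: Q_s = Vr*rhoc*dT/1e12 = 3.434554e+10*2796.4*201.44/1e12 = 19347 PJ
Q_s = 19347 PJ


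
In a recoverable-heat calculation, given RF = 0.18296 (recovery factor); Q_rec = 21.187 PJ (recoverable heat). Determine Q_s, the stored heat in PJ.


Q_s = Q_rec / RF
Q_s = 21.187 / 0.18296
Q_s = 115.80 PJ


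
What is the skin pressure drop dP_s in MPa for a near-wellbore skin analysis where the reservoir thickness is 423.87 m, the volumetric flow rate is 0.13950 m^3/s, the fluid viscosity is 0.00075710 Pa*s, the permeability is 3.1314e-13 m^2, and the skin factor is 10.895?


dP_s = S * q * mu / (2*pi*k*hr) / 1000
dP_s = 10.895 * 0.13950 * 0.00075710 / (2*pi*3.1314e-13*423.87) / 1000
dP_s = 1379.760 kPa
Convert: 1379.760 kPa * 0.001 = 1.3798 MPa
dP_s = 1.3798 MPa


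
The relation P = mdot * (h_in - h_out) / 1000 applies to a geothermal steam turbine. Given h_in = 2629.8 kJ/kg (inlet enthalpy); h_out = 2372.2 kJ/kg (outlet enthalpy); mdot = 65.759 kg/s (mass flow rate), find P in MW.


P = mdot * (h_in - h_out) / 1000
P = 65.759 * (2629.8 - 2372.2) / 1000
P = 16.940 MW


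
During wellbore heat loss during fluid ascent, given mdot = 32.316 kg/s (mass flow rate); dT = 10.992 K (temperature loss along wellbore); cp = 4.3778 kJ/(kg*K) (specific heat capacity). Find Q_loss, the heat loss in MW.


Q_loss = mdot * cp * dT
Q_loss = 32.316 * 4.3778 * 10.992
Q_loss = 1555.071 kW
Convert: 1555.071 kW * 0.001 = 1.5551 MW
Q_loss = 1.5551 MW


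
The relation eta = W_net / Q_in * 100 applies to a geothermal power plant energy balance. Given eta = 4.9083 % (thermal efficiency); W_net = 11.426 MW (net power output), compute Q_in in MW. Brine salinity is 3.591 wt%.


Q_in = W_net / (eta / 100)
Q_in = 11.426 / (4.9083 / 100)
Q_in = 232.79 MW


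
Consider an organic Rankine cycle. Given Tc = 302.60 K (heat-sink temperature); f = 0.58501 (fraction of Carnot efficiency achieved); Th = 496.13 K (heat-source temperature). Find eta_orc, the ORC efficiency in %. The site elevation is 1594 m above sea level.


eta_orc = (1 - Tc/Th) * f * 100
eta_orc = (1 - 302.60/496.13) * 0.58501 * 100
eta_orc = 22.820 %


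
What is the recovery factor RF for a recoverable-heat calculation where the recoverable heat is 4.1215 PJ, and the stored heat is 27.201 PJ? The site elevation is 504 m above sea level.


RF = Q_rec / Q_s
RF = 4.1215 / 27.201
RF = 0.15152


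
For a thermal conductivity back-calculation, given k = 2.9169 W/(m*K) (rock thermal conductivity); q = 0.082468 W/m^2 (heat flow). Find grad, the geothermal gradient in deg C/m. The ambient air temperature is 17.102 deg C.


grad = q / k * 1000
grad = 0.082468 / 2.9169 * 1000
grad = 28.27248 deg C/km
Convert: 28.27248 deg C/km * 0.001 = 0.028272 deg C/m
grad = 0.028272 deg C/m


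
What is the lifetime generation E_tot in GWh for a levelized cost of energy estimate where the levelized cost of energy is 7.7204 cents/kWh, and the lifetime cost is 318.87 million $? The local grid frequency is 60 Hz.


E_tot = C_tot / LCOE * 100
E_tot = 318.87 / 7.7204 * 100
E_tot = 4130.2 GWh


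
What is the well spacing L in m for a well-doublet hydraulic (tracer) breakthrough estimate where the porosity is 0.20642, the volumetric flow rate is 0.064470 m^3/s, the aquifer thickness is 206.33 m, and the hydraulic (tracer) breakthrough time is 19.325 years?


L = sqrt(t_bt*365.25*86400*3*Qv / (pi*hr*phi))
L = sqrt(19.325*365.25*86400*3*0.064470 / (pi*206.33*0.20642))
L = 938.90 m
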